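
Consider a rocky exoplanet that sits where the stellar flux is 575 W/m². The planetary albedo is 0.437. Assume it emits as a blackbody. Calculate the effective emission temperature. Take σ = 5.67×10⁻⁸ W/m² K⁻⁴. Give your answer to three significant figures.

194 K

The planet absorbs (1−α)S over its disc πR² and re-emits over 4πR², so the mean absorbed flux is (1−0.437)·575.0/4 = 80.93 W/m².
In equilibrium σT⁴ equals this, so T = 194.4 K.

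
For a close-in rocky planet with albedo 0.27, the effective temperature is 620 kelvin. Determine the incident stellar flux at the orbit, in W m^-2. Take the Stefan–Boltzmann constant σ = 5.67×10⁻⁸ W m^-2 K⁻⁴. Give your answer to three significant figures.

45900 W m^-2

From S(1−α)/4 = σT⁴: S = 4σT⁴/(1−α).
σT⁴ = 5.67×10⁻⁸·(620)⁴ = 8378 W m^-2.
S = 4·8378/0.73 = 45910 W m^-2.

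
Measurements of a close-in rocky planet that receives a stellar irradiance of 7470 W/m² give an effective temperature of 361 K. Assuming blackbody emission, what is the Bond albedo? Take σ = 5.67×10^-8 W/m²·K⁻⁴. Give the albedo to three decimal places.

0.484

Energy balance: S(1−α)/4 = σT⁴, so 1−α = 4σT⁴/S.
σT⁴ = 963.0 W/m², so 4σT⁴ = 3852 W/m².
1−α = 3852/7470 = 0.5156, so α = 0.4844.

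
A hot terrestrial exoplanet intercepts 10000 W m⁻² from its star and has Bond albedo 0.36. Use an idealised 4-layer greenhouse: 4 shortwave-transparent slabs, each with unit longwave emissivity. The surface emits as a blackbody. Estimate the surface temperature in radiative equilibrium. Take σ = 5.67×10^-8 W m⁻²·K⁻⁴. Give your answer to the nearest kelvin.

Top-of-atmosphere balance: σT_e⁴ = S(1−α)/4 = 1600 W m⁻² → T_e = 409.9 K.
With N = 4 opaque layers, T_s = (N+1)^(1/4)·T_e = 5^(1/4)·409.9 = 612.9 K.

613 K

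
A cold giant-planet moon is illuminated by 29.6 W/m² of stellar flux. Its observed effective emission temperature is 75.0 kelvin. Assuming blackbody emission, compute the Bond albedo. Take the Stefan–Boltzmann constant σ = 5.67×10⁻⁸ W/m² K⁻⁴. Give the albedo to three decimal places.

0.758

From σT⁴ = S(1−α)/4 we invert for α: 1−α = 4σT⁴/S.
σT⁴ = 1.794 W/m², so 4σT⁴ = 7.176 W/m².
Hence α = 1 − 7.176/29.60 = 0.7576.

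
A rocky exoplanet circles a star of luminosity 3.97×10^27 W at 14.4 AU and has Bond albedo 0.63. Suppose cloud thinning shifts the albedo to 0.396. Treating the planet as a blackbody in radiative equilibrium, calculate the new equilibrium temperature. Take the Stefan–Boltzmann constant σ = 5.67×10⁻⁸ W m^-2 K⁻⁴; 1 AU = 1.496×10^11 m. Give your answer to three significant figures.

d = 14.4 × 1.496×10^11 m = 2.154×10^12 m.
S = L/(4πd²) = 68.08 W m^-2.
With the new albedo, S(1−α₂)/4 = 10.28 W m^-2, so T₂ = 116.0 K.

116 K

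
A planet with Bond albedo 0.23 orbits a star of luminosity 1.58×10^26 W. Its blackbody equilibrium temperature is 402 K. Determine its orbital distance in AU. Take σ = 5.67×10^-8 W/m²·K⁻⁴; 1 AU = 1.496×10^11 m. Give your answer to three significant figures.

The flux needed for this T is 4σT⁴/(1−0.23) = 7692 W/m².
From L = 4πd²S, d = √(1.58×10^26/(4π·7692)) = 4.043×10^10 m = 0.2702 AU.

0.270 AU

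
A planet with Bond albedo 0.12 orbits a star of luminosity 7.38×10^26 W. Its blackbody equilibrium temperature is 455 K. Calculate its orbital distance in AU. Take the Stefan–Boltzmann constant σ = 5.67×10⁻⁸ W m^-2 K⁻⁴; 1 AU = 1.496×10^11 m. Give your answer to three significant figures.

The flux needed for this T is 4σT⁴/(1−0.12) = 11050 W m^-2.
S = L/(4πd²) → d = √(L/4πS) = √(7.38×10^26/(4π·11050)) = 7.292×10^10 m = 0.4874 AU.

0.487 AU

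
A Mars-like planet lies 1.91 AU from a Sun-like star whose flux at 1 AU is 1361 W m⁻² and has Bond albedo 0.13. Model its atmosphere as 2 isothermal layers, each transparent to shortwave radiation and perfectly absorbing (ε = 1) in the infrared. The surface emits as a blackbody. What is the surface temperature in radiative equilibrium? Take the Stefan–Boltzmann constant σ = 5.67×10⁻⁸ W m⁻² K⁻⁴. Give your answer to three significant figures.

By the inverse-square law, S = 1361/1.91² = 373.1 W m⁻².
The effective emission temperature is T_e = [S(1−α)/(4σ)]^¼ = 194.5 K.
For an N-layer opaque stack, T_s⁴ = (N+1)T_e⁴, hence T_s = (3)^(1/4)×194.5 K = 256.0 K.

256 K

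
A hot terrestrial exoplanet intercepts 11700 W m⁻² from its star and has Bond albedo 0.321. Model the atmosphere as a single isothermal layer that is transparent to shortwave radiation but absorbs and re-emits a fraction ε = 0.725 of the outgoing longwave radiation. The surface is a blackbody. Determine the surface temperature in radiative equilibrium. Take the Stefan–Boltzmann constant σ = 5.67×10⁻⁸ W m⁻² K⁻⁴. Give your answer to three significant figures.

484 kelvin

At the top of the atmosphere, σT_e⁴ = S(1−α)/4 = 1986 W m⁻², giving T_e = 432.6 K.
For a single slab of emissivity ε, T_s⁴ = 2T_e⁴/(2−ε); thus T_s = 432.6·(1.569)^(1/4) = 484.2 K.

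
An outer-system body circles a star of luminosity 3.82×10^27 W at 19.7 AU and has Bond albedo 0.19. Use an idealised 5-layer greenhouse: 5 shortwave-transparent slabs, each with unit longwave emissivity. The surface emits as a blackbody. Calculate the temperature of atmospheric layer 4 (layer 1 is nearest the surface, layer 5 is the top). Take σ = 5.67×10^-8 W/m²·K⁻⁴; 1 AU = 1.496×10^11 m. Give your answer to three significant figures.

Orbital distance: d = 19.7 AU = 2.947×10^12 m.
Spreading L over a sphere of radius d: S = 3.82×10^27/(4π·2.95×10^12²) = 35.00 W/m².
The effective emission temperature is T_e = [S(1−α)/(4σ)]^¼ = 105.7 K.
The net upward flux σT_e⁴ is constant between every pair of levels, so T_k⁴ = (N+1−k)T_e⁴.
With k = 4: T_4 = (5+1−4)^¼·105.7 K = 125.7 K.

126 kelvin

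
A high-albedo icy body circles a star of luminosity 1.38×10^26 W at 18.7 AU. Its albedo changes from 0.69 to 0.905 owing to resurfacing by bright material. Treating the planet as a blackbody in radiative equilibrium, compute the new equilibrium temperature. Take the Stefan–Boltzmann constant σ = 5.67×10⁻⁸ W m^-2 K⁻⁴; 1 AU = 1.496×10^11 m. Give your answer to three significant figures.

d = 18.7 × 1.496×10^11 m = 2.798×10^12 m.
Flux at the orbit: S = L/(4πd²) = 1.38×10^26/(4π·(2.80×10^12)²) = 1.403 W m^-2.
With the new albedo, S(1−α₂)/4 = 0.03333 W m^-2, so T₂ = 27.69 K.

27.7 kelvin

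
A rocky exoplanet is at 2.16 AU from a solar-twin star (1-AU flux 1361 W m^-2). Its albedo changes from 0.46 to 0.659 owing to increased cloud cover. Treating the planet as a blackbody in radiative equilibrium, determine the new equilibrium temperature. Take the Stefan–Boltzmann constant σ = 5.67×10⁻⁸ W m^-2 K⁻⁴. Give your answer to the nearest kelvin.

Irradiance scales as 1/d², so S = 1361 W m^-2 × (1/2.16)² = 291.7 W m^-2.
T₂ = [S(1−α₂)/(4σ)]^(1/4) = [291.7·0.341/(4σ)]^(1/4) = 144.7 K.

145 K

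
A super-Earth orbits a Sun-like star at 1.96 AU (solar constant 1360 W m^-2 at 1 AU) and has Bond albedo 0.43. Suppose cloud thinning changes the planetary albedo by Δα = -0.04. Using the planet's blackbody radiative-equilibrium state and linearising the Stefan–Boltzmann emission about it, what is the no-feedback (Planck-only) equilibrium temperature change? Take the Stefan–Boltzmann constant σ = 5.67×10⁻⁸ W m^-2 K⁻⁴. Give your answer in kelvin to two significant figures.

Flux at the orbit: S = 1360/(1.96)² = 354.0 W m^-2.
Unperturbed T_e = [354.0·(1−0.43)/(4σ)]^¼ = 172.7 K.
TOA radiative forcing: ΔF = −S·Δα/4 = −354.0·(-0.04)/4 = 3.540 W m^-2.
The Planck feedback parameter is 4σT_e³ = 1.168 W m^-2/K.
So ΔT₀ = 3.540/1.168 = 3.03 K.

3.0 K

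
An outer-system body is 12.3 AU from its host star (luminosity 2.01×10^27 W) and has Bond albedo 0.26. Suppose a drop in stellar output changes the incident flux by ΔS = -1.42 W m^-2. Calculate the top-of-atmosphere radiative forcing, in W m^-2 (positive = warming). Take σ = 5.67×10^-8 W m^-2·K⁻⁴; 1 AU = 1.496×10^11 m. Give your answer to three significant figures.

-0.263 W m^-2

Orbital distance: d = 12.3 AU = 1.840×10^12 m.
Flux at the orbit: S = L/(4πd²) = 2.01×10^27/(4π·(1.84×10^12)²) = 47.24 W m^-2.
Only a fraction (1−α) is absorbed and it's spread over 4πR², so ΔF = (1−α)ΔS/4 = -0.2627 W m^-2.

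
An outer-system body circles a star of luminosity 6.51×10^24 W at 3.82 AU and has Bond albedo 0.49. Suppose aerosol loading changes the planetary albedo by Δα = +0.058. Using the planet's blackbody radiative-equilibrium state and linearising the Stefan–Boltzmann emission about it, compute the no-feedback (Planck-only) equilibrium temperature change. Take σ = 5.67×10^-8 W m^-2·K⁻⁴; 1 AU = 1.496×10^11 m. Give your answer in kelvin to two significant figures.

-1.2 kelvin

d = 3.82 × 1.496×10^11 m = 5.715×10^11 m.
Flux at the orbit: S = L/(4πd²) = 6.51×10^24/(4π·(5.71×10^11)²) = 1.586 W m^-2.
Unperturbed T_e = [1.586·(1−0.49)/(4σ)]^¼ = 43.46 K.
TOA radiative forcing: ΔF = −S·Δα/4 = −1.586·(+0.058)/4 = -0.02300 W m^-2.
The Planck feedback parameter is 4σT_e³ = 0.01862 W m^-2/K.
Hence the no-feedback warming is ΔF/(4σT_e³) = -1.24 K.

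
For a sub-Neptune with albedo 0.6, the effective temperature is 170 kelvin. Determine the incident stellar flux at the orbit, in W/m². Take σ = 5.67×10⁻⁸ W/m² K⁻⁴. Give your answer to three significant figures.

From S(1−α)/4 = σT⁴: S = 4σT⁴/(1−α).
σT⁴ = 5.67×10⁻⁸·(170)⁴ = 47.36 W/m².
S = 4·47.36/0.4 = 473.6 W/m².

474 W/m²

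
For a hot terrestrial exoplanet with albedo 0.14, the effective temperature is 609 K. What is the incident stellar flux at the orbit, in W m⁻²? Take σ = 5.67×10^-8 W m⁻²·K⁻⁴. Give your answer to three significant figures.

From S(1−α)/4 = σT⁴: S = 4σT⁴/(1−α).
The emitted flux is σT⁴ = 7799 W m⁻².
So S = 4×7799/(1−0.14) = 36280 W m⁻².

36300 W m⁻²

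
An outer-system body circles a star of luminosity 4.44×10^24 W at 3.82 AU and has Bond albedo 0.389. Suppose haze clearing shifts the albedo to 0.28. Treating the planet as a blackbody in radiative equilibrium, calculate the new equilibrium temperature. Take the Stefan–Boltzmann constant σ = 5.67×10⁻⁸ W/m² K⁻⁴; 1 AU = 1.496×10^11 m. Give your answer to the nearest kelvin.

43 K

d = 3.82 × 1.496×10^11 m = 5.715×10^11 m.
S = L/(4πd²) = 1.082 W/m².
T₂ = [S(1−α₂)/(4σ)]^(1/4) = [1.082·0.72/(4σ)]^(1/4) = 43.05 K.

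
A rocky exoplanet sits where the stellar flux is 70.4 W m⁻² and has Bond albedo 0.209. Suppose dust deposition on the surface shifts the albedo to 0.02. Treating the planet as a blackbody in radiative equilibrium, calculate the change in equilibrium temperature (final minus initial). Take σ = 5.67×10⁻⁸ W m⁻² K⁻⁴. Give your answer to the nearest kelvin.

7 K

Initial: T₁ = [S(1−0.209)/(4σ)]^(1/4) = 125.2 K.
Final:   T₂ = [S(1−0.02)/(4σ)]^(1/4) = 132.1 K.
Change: 132.1 − 125.2 = 6.888 K.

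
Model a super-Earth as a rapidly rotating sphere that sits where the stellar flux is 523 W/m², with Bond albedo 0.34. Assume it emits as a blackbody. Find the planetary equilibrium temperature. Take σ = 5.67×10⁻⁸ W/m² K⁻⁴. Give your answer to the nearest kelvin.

The planet absorbs (1−α)S over its disc πR² and re-emits over 4πR², so the mean absorbed flux is (1−0.34)·523.0/4 = 86.29 W/m².
In equilibrium σT⁴ equals this, so T = 197.5 K.

198 K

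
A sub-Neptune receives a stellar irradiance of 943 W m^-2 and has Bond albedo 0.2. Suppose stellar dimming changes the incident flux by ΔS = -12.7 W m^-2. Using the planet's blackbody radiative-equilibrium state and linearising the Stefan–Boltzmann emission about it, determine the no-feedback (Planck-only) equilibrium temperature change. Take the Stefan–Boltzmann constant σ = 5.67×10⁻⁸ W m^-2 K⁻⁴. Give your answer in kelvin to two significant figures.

-0.81 K

Reference equilibrium: T_e = [S(1−α)/(4σ)]^(1/4) = 240.2 K.
Only a fraction (1−α) is absorbed and it's spread over 4πR², so ΔF = (1−α)ΔS/4 = -2.540 W m^-2.
Linearising σT⁴ gives d(σT⁴)/dT = 4σT_e³ = 3.141 W m^-2 per K.
ΔT₀ = ΔF/λ_P = -2.540/3.141 = -0.809 K.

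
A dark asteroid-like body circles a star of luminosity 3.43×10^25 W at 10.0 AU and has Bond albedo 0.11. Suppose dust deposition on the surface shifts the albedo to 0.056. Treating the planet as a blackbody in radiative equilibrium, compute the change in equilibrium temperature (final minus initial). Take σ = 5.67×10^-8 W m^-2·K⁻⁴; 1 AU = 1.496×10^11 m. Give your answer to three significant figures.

0.694 K

Orbital distance: d = 10.0 AU = 1.496×10^12 m.
Flux at the orbit: S = L/(4πd²) = 3.43×10^25/(4π·(1.50×10^12)²) = 1.220 W m^-2.
Before: T₁ = [1.220·0.89/(4σ)]^(1/4) = 46.77 K.
Final:   T₂ = [S(1−0.056)/(4σ)]^(1/4) = 47.47 K.
Change: 47.47 − 46.77 = 0.6939 K.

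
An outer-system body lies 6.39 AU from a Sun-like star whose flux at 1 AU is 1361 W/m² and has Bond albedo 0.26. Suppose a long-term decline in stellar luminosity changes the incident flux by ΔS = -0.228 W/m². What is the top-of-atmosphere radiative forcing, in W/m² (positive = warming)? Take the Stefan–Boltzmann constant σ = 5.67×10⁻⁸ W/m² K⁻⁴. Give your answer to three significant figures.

Flux at the orbit: S = 1361/(6.39)² = 33.33 W/m².
Only a fraction (1−α) is absorbed and it's spread over 4πR², so ΔF = (1−α)ΔS/4 = -0.04218 W/m².

-0.0422 W/m²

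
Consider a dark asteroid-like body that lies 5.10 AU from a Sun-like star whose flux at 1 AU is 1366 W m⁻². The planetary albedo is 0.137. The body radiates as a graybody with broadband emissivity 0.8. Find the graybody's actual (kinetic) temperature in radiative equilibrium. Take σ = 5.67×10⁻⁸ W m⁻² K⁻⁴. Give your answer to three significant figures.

126 K

Irradiance scales as 1/d², so S = 1366 W m⁻² × (1/5.10)² = 52.52 W m⁻².
The planet absorbs (1−α)S over its disc πR² and re-emits over 4πR², so the mean absorbed flux is (1−0.137)·52.52/4 = 11.33 W m⁻².
Radiative balance εσT⁴ = 11.33 gives T = [11.33/(0.8·σ)]^(1/4) = 125.7 K.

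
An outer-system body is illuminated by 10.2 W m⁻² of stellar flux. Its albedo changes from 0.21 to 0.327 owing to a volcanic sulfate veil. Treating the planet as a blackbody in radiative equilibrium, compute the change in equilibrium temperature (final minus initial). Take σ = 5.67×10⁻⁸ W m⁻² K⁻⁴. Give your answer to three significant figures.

-3.03 kelvin

With α = 0.21, T₁ = 77.21 K.
After:  T₂ = [10.20·0.673/(4σ)]^(1/4) = 74.17 K.
ΔT = T₂ − T₁ = -3.033 K.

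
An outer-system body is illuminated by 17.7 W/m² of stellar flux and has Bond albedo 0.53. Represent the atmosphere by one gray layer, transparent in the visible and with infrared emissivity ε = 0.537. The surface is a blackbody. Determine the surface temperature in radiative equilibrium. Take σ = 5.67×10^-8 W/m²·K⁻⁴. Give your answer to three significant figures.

At the top of the atmosphere, σT_e⁴ = S(1−α)/4 = 2.080 W/m², giving T_e = 77.82 K.
The surface balance (absorbed SW + ε·downward IR = σT_s⁴) with T_a⁴ = T_s⁴/2 reduces to T_s = T_e·[2/(2−ε)]^¼ = 84.15 K.

84.1 kelvin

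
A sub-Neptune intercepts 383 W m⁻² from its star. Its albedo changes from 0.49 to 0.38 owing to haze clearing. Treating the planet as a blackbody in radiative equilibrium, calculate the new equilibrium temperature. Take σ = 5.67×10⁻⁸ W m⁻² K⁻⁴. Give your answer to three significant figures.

T₂ = [S(1−α₂)/(4σ)]^(1/4) = [383.0·0.62/(4σ)]^(1/4) = 179.9 K.

180 kelvin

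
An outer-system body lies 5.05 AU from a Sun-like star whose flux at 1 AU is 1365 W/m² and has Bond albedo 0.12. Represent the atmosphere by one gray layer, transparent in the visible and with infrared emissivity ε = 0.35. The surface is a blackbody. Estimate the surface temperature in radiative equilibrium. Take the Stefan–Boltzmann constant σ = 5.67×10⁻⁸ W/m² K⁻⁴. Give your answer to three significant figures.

Flux at the orbit: S = 1365/(5.05)² = 53.52 W/m².
Effective emission temperature (TOA balance): σT_e⁴ = S(1−α)/4 = 11.78 W/m² → T_e = 120.0 K.
For a single slab of emissivity ε, T_s⁴ = 2T_e⁴/(2−ε); thus T_s = 120.0·(1.212)^(1/4) = 126.0 K.

126 kelvin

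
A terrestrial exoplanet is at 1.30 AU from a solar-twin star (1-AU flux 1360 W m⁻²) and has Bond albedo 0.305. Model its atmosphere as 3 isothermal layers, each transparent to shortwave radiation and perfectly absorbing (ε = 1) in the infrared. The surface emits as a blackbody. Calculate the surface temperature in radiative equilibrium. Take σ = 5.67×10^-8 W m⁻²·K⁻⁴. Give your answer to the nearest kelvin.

Flux at the orbit: S = 1360/(1.30)² = 804.7 W m⁻².
OLR = S(1−α)/4 = 139.8 W m⁻²; the top layer radiates at T_e = 222.8 K.
For an N-layer opaque stack, T_s⁴ = (N+1)T_e⁴, hence T_s = (4)^(1/4)×222.8 K = 315.1 K.

315 K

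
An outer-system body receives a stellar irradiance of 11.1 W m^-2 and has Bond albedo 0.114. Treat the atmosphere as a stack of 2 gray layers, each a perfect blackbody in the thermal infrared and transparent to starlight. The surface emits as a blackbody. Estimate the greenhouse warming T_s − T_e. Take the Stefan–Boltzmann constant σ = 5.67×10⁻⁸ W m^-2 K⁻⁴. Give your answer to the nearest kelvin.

Top-of-atmosphere balance: σT_e⁴ = S(1−α)/4 = 2.459 W m^-2 → T_e = 81.15 K.
T_s = (N+1)^(1/4)·T_e = 106.8 K.
Warming: T_s − T_e = 25.65 K.

26 kelvin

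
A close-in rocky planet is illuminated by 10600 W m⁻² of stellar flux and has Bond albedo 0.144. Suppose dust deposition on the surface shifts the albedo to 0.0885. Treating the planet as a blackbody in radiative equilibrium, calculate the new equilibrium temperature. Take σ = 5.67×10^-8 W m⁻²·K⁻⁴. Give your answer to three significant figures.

With the new albedo, S(1−α₂)/4 = 2415 W m⁻², so T₂ = 454.3 K.

454 kelvin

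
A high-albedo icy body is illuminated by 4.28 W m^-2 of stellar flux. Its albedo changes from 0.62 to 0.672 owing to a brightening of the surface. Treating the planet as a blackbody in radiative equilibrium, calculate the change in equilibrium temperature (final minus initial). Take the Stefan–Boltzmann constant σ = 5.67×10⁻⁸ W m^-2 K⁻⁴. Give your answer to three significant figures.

-1.87 kelvin

With α = 0.62, T₁ = 51.75 K.
After:  T₂ = [4.280·0.328/(4σ)]^(1/4) = 49.88 K.
Change: 49.88 − 51.75 = -1.869 K.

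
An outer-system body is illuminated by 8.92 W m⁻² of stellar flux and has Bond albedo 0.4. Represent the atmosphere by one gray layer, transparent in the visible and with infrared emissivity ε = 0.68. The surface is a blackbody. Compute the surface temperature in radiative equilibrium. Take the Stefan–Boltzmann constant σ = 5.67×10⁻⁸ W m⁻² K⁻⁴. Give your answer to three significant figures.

77.3 K

The planet radiates to space at T_e = [S(1−α)/(4σ)]^(1/4) = 69.70 K.
Surface balance with a leaky layer gives σT_s⁴ = σT_e⁴·2/(2−ε), so T_s = T_e·[2/(2−0.68)]^(1/4) = 77.33 K.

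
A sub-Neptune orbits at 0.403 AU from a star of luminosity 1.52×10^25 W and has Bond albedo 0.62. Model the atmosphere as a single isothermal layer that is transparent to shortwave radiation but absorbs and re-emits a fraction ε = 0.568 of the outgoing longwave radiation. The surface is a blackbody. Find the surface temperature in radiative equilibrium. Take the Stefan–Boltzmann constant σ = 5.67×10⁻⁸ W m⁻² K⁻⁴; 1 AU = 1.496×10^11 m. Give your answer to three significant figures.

Orbital distance: d = 0.403 AU = 6.029×10^10 m.
S = L/(4πd²) = 332.8 W m⁻².
At the top of the atmosphere, σT_e⁴ = S(1−α)/4 = 31.61 W m⁻², giving T_e = 153.7 K.
Surface balance with a leaky layer gives σT_s⁴ = σT_e⁴·2/(2−ε), so T_s = T_e·[2/(2−0.568)]^(1/4) = 167.1 K.

167 K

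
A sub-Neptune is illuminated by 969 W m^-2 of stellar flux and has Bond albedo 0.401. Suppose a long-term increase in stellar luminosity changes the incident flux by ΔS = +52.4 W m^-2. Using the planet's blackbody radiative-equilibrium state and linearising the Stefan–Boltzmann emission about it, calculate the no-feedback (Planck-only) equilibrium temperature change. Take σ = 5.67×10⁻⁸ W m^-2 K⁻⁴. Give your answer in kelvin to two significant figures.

Reference equilibrium: T_e = [S(1−α)/(4σ)]^(1/4) = 224.9 K.
Only a fraction (1−α) is absorbed and it's spread over 4πR², so ΔF = (1−α)ΔS/4 = 7.847 W m^-2.
Linearising σT⁴ gives d(σT⁴)/dT = 4σT_e³ = 2.581 W m^-2 per K.
ΔT₀ = ΔF/λ_P = 7.847/2.581 = 3.04 K.

3.0 kelvin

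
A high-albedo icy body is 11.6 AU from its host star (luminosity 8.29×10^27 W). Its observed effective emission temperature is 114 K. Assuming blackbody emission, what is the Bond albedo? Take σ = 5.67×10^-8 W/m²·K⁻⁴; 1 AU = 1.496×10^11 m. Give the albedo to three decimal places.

Orbital distance: d = 11.6 AU = 1.735×10^12 m.
S = L/(4πd²) = 219.1 W/m².
Rearranging the radiative balance, α = 1 − 4σT⁴/S.
σT⁴ = 9.576 W/m², so 4σT⁴ = 38.31 W/m².
Hence α = 1 − 38.31/219.1 = 0.8251.

0.825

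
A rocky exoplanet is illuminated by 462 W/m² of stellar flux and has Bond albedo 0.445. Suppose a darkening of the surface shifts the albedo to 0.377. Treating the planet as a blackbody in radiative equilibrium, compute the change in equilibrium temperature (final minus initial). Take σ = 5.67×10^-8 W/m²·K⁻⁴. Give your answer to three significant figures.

5.38 kelvin

With α = 0.445, T₁ = 183.4 K.
With α = 0.377, T₂ = 188.7 K.
Change: 188.7 − 183.4 = 5.376 K.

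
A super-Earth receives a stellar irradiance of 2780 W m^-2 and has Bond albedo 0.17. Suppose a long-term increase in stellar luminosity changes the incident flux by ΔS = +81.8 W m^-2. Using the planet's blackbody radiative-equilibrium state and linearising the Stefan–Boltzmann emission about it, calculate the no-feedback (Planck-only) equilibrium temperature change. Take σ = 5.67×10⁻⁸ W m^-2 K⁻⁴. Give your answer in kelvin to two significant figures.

Reference equilibrium: T_e = [S(1−α)/(4σ)]^(1/4) = 317.6 K.
ΔF = Δ[S(1−α)]/4 = (1−0.17)·+81.8/4 = 16.97 W m^-2.
The Planck feedback parameter is 4σT_e³ = 7.265 W m^-2/K.
Hence the no-feedback warming is ΔF/(4σT_e³) = 2.34 K.

2.3 K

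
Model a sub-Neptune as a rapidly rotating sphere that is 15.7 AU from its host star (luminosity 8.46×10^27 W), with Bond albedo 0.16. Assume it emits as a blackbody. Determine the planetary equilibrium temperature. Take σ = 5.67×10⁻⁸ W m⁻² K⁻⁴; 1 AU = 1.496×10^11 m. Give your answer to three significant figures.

146 K

Orbital distance: d = 15.7 AU = 2.349×10^12 m.
Flux at the orbit: S = L/(4πd²) = 8.46×10^27/(4π·(2.35×10^12)²) = 122.0 W m⁻².
The planet absorbs (1−α)S over its disc πR² and re-emits over 4πR², so the mean absorbed flux is (1−0.16)·122.0/4 = 25.63 W m⁻².
Set σT⁴ = 25.63 → T = (25.63/σ)^(1/4) = 145.8 K.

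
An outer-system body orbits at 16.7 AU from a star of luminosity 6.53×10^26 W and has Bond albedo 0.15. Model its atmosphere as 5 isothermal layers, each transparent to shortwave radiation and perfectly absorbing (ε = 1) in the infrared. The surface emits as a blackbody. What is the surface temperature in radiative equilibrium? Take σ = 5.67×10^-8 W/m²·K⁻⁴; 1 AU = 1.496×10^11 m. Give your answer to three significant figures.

117 kelvin

Orbital distance: d = 16.7 AU = 2.498×10^12 m.
Spreading L over a sphere of radius d: S = 6.53×10^26/(4π·2.50×10^12²) = 8.325 W/m².
The effective emission temperature is T_e = [S(1−α)/(4σ)]^¼ = 74.74 K.
Layer-by-layer balance gives σT_s⁴ = (N+1)σT_e⁴, so T_s = 6^¼·74.74 = 117.0 K.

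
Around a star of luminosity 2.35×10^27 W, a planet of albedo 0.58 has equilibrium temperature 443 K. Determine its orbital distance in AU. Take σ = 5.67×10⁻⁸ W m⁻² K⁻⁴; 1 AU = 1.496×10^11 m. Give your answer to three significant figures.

0.634 AU

Required flux: S = 4σT⁴/(1−α) = 20800 W m⁻².
From L = 4πd²S, d = √(2.35×10^27/(4π·20800)) = 9.483×10^10 m = 0.6339 AU.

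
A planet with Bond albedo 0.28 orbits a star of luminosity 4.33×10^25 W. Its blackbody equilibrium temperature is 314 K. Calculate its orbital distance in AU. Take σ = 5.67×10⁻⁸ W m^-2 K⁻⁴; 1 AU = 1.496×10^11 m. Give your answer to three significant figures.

The flux needed for this T is 4σT⁴/(1−0.28) = 3062 W m^-2.
From L = 4πd²S, d = √(4.33×10^25/(4π·3062)) = 3.354×10^10 m = 0.2242 AU.

0.224 AU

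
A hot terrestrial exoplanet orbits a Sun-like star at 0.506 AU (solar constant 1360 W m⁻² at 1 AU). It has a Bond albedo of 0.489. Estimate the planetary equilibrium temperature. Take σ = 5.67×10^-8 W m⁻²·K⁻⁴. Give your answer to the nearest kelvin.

By the inverse-square law, S = 1360/0.506² = 5312 W m⁻².
Averaging over the sphere, the absorbed flux is S(1−α)/4 = 678.6 W m⁻².
In equilibrium σT⁴ equals this, so T = 330.8 K.

331 K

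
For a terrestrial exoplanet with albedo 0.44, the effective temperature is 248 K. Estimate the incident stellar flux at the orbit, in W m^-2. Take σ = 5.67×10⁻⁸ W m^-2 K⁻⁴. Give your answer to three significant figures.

Invert the energy balance for S: S = 4σT⁴/(1−α).
σT⁴ = 5.67×10⁻⁸·(248)⁴ = 214.5 W m^-2.
S = 4·214.5/0.56 = 1532 W m^-2.

1530 W m^-2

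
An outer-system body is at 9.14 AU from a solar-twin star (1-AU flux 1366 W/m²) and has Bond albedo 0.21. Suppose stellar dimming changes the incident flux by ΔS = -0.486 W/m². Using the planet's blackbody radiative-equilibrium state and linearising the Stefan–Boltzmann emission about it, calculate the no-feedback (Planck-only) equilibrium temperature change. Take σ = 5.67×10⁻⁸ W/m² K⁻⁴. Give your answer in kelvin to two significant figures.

-0.65 K

By the inverse-square law, S = 1366/9.14² = 16.35 W/m².
The baseline emission temperature is T_e = 86.87 K.
Only a fraction (1−α) is absorbed and it's spread over 4πR², so ΔF = (1−α)ΔS/4 = -0.09599 W/m².
Linearising σT⁴ gives d(σT⁴)/dT = 4σT_e³ = 0.1487 W/m² per K.
ΔT₀ = ΔF/λ_P = -0.09599/0.1487 = -0.646 K.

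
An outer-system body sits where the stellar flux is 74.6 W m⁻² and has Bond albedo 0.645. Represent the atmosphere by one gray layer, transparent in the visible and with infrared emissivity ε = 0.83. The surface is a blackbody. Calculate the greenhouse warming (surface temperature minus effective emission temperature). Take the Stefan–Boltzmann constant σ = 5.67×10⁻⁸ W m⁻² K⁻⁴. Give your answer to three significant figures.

14.9 kelvin

The planet radiates to space at T_e = [S(1−α)/(4σ)]^(1/4) = 104.0 K.
Surface balance with a leaky layer gives σT_s⁴ = σT_e⁴·2/(2−ε), so T_s = T_e·[2/(2−0.83)]^(1/4) = 118.9 K.
T_s − T_e = 118.9 − 104.0 = 14.91 K.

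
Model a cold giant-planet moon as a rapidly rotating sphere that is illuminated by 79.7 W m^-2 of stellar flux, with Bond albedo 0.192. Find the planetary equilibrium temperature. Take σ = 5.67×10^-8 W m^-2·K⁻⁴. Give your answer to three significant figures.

130 K

Averaging over the sphere, the absorbed flux is S(1−α)/4 = 16.10 W m^-2.
Balancing against σT⁴: T = (16.10/5.67×10⁻⁸)^(1/4) = 129.8 K.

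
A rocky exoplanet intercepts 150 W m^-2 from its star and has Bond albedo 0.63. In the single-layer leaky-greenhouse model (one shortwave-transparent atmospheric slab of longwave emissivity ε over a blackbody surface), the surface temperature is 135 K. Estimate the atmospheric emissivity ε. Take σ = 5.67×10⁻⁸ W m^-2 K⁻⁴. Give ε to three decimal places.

Effective temperature: T_e = [S(1−α)/(4σ)]^(1/4) = 125.1 K.
Inverting T_s⁴ = 2T_e⁴/(2−ε): (T_e/T_s)⁴ = 0.7367, so ε = 2(1 − 0.7367) = 0.5265.

0.527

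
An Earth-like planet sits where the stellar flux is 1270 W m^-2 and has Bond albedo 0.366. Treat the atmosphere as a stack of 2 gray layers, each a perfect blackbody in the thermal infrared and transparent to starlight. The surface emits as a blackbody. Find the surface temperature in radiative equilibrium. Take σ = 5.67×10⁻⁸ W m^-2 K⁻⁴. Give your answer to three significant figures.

321 kelvin

The effective emission temperature is T_e = [S(1−α)/(4σ)]^¼ = 244.1 K.
For an N-layer opaque stack, T_s⁴ = (N+1)T_e⁴, hence T_s = (3)^(1/4)×244.1 K = 321.2 K.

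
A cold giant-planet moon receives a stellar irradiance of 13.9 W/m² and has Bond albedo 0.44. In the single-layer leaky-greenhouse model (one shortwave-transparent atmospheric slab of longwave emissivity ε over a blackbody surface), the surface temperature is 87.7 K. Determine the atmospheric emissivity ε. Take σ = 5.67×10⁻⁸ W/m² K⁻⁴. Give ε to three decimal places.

First, T_e = [13.90·(1−0.44)/(4σ)]^(1/4) = 76.54 K.
Inverting T_s⁴ = 2T_e⁴/(2−ε): (T_e/T_s)⁴ = 0.5802, so ε = 2(1 − 0.5802) = 0.8396.

0.840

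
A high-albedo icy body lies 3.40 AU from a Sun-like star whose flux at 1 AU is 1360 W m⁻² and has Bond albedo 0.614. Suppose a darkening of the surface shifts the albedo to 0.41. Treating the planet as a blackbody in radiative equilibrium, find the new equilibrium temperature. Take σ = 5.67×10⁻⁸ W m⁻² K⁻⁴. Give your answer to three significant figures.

Irradiance scales as 1/d², so S = 1360 W m⁻² × (1/3.40)² = 117.6 W m⁻².
With the new albedo, S(1−α₂)/4 = 17.35 W m⁻², so T₂ = 132.3 K.

132 K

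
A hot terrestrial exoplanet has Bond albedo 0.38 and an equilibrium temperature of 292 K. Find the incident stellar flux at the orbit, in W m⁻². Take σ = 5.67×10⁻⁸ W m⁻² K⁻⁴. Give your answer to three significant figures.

2660 W m⁻²

Invert the energy balance for S: S = 4σT⁴/(1−α).
σT⁴ = 5.67×10⁻⁸·(292)⁴ = 412.2 W m⁻².
S = 4·412.2/0.62 = 2659 W m⁻².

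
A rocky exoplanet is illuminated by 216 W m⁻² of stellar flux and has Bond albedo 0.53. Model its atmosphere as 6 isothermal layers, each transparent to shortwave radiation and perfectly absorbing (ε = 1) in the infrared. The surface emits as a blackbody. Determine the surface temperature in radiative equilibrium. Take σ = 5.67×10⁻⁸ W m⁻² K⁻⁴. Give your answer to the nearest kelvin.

OLR = S(1−α)/4 = 25.38 W m⁻²; the top layer radiates at T_e = 145.5 K.
Layer-by-layer balance gives σT_s⁴ = (N+1)σT_e⁴, so T_s = 7^¼·145.5 = 236.6 K.

237 kelvin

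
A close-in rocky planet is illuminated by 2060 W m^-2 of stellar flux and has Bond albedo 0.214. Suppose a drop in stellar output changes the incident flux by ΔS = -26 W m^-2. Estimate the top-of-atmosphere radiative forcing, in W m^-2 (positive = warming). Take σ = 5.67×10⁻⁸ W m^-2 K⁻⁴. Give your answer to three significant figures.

Only a fraction (1−α) is absorbed and it's spread over 4πR², so ΔF = (1−α)ΔS/4 = -5.109 W m^-2.

-5.11 W m^-2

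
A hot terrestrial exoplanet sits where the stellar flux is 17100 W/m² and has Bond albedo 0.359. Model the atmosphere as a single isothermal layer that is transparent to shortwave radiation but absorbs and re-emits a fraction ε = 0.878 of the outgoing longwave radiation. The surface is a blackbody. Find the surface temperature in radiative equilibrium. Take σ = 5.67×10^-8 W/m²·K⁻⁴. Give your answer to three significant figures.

The planet radiates to space at T_e = [S(1−α)/(4σ)]^(1/4) = 468.9 K.
For a single slab of emissivity ε, T_s⁴ = 2T_e⁴/(2−ε); thus T_s = 468.9·(1.783)^(1/4) = 541.8 K.

542 K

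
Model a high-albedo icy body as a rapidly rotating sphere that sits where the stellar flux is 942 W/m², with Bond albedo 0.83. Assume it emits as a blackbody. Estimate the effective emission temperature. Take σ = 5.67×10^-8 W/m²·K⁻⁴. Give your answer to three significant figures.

The planet absorbs (1−α)S over its disc πR² and re-emits over 4πR², so the mean absorbed flux is (1−0.83)·942.0/4 = 40.04 W/m².
Set σT⁴ = 40.04 → T = (40.04/σ)^(1/4) = 163.0 K.

163 K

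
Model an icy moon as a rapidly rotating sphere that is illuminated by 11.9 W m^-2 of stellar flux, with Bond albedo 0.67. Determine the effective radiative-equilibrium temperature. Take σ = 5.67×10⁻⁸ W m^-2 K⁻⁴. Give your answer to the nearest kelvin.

Absorbed flux (global mean): S(1−α)/4 = 11.90·0.33/4 = 0.9817 W m^-2.
Balancing against σT⁴: T = (0.9817/5.67×10⁻⁸)^(1/4) = 64.51 K.

65 K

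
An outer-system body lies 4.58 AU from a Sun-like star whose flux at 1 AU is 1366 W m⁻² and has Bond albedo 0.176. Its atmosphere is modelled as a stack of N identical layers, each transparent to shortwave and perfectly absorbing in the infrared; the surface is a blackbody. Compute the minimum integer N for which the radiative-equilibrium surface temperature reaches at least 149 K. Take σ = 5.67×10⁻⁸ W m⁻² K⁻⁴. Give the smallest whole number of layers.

2

By the inverse-square law, S = 1366/4.58² = 65.12 W m⁻².
OLR = S(1−α)/4 = 13.41 W m⁻²; the top layer radiates at T_e = 124.0 K.
Need (N+1)T_e⁴ ≥ T_s⁴, i.e. N+1 ≥ (149/124.0)⁴ = 2.083.
Rounding up, N = 2.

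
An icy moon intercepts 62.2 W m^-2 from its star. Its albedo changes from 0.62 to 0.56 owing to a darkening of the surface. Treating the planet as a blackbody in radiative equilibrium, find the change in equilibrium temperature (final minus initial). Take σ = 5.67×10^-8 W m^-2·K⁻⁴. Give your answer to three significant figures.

Initial: T₁ = [S(1−0.62)/(4σ)]^(1/4) = 101.0 K.
With α = 0.56, T₂ = 104.8 K.
Change: 104.8 − 101.0 = 3.772 K.

3.77 K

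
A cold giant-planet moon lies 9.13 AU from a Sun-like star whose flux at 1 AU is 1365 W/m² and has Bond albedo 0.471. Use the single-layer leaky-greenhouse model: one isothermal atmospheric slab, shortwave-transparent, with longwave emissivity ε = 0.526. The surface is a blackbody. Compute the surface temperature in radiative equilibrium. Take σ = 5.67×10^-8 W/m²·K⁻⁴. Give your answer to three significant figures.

By the inverse-square law, S = 1365/9.13² = 16.38 W/m².
Effective emission temperature (TOA balance): σT_e⁴ = S(1−α)/4 = 2.166 W/m² → T_e = 78.61 K.
The surface balance (absorbed SW + ε·downward IR = σT_s⁴) with T_a⁴ = T_s⁴/2 reduces to T_s = T_e·[2/(2−ε)]^¼ = 84.85 K.

84.8 kelvin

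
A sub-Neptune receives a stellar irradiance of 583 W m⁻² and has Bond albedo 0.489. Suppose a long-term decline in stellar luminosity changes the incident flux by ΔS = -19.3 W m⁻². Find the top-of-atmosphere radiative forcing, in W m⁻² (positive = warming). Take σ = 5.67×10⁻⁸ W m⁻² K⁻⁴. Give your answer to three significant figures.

TOA radiative forcing: ΔF = (1−α)ΔS/4 = 0.511·(-19.3)/4 = -2.466 W m⁻².

-2.47 W m⁻²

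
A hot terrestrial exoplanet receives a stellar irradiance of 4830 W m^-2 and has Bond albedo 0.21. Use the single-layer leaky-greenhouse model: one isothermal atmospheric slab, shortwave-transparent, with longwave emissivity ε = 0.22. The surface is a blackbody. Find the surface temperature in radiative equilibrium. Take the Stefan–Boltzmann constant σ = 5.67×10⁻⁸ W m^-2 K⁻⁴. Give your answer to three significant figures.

At the top of the atmosphere, σT_e⁴ = S(1−α)/4 = 953.9 W m^-2, giving T_e = 360.1 K.
For a single slab of emissivity ε, T_s⁴ = 2T_e⁴/(2−ε); thus T_s = 360.1·(1.124)^(1/4) = 370.8 K.

371 kelvin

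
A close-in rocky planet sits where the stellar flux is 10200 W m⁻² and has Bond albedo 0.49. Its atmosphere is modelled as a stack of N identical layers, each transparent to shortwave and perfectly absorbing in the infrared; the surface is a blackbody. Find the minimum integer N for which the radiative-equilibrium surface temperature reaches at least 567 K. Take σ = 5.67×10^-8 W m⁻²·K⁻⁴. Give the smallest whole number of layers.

The effective emission temperature is T_e = [S(1−α)/(4σ)]^¼ = 389.2 K.
T_s = (N+1)^(1/4)·T_e ≥ 567 K requires N+1 ≥ (T_s/T_e)⁴ = (567/389.2)⁴ = 4.506.
Rounding up, N = 4.

4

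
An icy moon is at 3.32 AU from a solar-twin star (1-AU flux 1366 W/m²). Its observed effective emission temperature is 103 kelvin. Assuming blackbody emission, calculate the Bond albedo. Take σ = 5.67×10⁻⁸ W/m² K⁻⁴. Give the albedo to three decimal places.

0.794

By the inverse-square law, S = 1366/3.32² = 123.9 W/m².
Rearranging the radiative balance, α = 1 − 4σT⁴/S.
4σT⁴ = 4·5.67×10⁻⁸·(103)⁴ = 25.53 W/m².
1−α = 25.53/123.9 = 0.2060, so α = 0.7940.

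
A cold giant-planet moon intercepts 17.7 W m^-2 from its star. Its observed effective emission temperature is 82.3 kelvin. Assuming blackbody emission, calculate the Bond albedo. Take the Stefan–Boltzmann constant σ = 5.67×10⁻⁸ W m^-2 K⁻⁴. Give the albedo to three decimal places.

0.412

Energy balance: S(1−α)/4 = σT⁴, so 1−α = 4σT⁴/S.
4σT⁴ = 4·5.67×10⁻⁸·(82.3)⁴ = 10.41 W m^-2.
Hence α = 1 − 10.41/17.70 = 0.4121.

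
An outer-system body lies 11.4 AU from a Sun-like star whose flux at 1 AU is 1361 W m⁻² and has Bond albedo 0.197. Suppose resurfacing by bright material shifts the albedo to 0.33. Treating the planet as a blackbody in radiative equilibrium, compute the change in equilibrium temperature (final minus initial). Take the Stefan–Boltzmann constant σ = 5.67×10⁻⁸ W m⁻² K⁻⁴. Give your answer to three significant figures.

Flux at the orbit: S = 1361/(11.4)² = 10.47 W m⁻².
With α = 0.197, T₁ = 78.03 K.
With α = 0.33, T₂ = 74.58 K.
Change: 74.58 − 78.03 = -3.454 K.

-3.45 kelvin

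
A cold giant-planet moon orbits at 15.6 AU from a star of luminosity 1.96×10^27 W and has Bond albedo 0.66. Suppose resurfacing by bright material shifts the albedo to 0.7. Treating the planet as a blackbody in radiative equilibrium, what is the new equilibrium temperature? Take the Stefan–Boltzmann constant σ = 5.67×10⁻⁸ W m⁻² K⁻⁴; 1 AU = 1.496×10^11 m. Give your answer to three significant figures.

78.5 K

d = 15.6 × 1.496×10^11 m = 2.334×10^12 m.
S = L/(4πd²) = 28.64 W m⁻².
New equilibrium: T₂ = [(1−0.7)·28.64/(4σ)]^(1/4) = 78.45 K.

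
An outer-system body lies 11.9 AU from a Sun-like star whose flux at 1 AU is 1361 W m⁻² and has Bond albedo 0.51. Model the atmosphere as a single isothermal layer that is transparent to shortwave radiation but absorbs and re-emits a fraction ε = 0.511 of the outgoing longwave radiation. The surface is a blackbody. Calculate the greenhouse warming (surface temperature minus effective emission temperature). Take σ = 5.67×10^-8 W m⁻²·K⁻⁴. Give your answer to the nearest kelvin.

5 K

By the inverse-square law, S = 1361/11.9² = 9.611 W m⁻².
Effective emission temperature (TOA balance): σT_e⁴ = S(1−α)/4 = 1.177 W m⁻² → T_e = 67.50 K.
The surface balance (absorbed SW + ε·downward IR = σT_s⁴) with T_a⁴ = T_s⁴/2 reduces to T_s = T_e·[2/(2−ε)]^¼ = 72.67 K.
T_s − T_e = 72.67 − 67.50 = 5.167 K.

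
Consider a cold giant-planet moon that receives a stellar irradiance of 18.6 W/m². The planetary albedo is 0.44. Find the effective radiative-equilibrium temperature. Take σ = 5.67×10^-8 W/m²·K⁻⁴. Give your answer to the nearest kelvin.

82 K

Averaging over the sphere, the absorbed flux is S(1−α)/4 = 2.604 W/m².
Balancing against σT⁴: T = (2.604/5.67×10⁻⁸)^(1/4) = 82.32 K.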